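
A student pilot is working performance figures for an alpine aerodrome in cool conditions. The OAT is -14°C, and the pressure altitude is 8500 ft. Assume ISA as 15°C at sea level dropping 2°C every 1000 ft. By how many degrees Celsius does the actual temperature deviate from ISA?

ISA temperature at 8500 ft = 15 − 2 × (8500/1000) = -2°C.
Deviation = OAT − ISA = -14 − (-2) = -12°C.

ISA-12°C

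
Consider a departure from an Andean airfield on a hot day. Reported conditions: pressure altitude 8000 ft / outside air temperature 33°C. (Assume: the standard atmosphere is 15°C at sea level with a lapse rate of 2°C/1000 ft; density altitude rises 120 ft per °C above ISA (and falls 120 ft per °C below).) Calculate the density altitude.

ISA temperature at 8000 ft = 15 − 2 × (8000/1000) = -1°C.
ISA deviation = 33 − (-1) = +34°C.
Density altitude = 8000 + 120 × (34) = 8000 + (+4080) = 12080 ft.

12080 ft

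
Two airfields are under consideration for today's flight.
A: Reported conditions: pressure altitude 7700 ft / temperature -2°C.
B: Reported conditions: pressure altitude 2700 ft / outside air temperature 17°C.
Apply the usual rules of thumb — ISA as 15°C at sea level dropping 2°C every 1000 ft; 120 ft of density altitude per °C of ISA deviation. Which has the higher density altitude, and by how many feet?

A by 3920 ft

A: ISA temp = -0.4°C, deviation -1.6°C, DA = 7700 + 120 × (-1.6) = 7508 ft.
B: ISA temp = 9.6°C, deviation +7.4°C, DA = 2700 + 120 × 7.4 = 3588 ft.
A is higher by 7508 − 3588 = 3920 ft.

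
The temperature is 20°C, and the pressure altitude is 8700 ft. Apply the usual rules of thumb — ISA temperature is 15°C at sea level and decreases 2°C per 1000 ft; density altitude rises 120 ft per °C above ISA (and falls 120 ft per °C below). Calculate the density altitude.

ISA temperature at 8700 ft = 15 − 2 × (8700/1000) = -2.4°C.
ISA deviation = 20 − (-2.4) = +22.4°C.
Density altitude = 8700 + 120 × (22.4) = 8700 + (+2688) = 11388 ft.

11388 ft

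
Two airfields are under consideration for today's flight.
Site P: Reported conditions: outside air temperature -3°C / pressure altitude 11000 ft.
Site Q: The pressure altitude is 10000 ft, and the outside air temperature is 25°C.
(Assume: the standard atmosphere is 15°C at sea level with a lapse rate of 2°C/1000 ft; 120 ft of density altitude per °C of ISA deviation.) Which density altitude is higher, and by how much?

Site P: ISA temp = -7°C, deviation +4°C, DA = 11000 + 120 × 4 = 11480 ft.
Site Q: ISA temp = -5°C, deviation +30°C, DA = 10000 + 120 × 30 = 13600 ft.
Site Q is higher by 13600 − 11480 = 2120 ft.

Site Q by 2120 ft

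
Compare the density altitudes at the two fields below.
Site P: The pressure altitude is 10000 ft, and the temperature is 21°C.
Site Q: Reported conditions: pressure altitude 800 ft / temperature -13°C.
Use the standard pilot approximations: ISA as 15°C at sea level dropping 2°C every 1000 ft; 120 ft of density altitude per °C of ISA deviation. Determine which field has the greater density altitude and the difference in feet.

Site P: ISA temp = -5°C, deviation +26°C, DA = 10000 + 120 × 26 = 13120 ft.
Site Q: ISA temp = 13.4°C, deviation -26.4°C, DA = 800 + 120 × (-26.4) = -2368 ft.
Site P is higher by 13120 − (-2368) = 15488 ft.

Site P by 15488 ft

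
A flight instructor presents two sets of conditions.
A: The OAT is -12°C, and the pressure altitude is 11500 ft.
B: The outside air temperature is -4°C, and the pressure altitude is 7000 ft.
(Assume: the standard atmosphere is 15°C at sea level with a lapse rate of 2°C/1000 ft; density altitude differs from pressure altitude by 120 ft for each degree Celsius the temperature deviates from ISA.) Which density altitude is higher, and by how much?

A by 4620 ft

A: ISA temp = -8°C, deviation -4°C, DA = 11500 + 120 × (-4) = 11020 ft.
B: ISA temp = 1°C, deviation -5°C, DA = 7000 + 120 × (-5) = 6400 ft.
A is higher by 11020 − 6400 = 4620 ft.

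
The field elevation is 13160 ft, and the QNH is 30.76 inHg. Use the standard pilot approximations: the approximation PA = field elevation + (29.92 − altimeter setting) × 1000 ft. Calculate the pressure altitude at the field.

Pressure correction = (29.92 − 30.76) × 1000 = -840 ft.
Pressure altitude = 13160 + (-840) = 12320 ft.

12320 ft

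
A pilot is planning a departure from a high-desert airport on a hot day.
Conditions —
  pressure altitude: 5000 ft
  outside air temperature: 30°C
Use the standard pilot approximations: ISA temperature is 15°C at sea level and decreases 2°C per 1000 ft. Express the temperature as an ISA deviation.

ISA temperature at 5000 ft = 15 − 2 × (5000/1000) = 5°C.
Deviation = OAT − ISA = 30 − 5 = +25°C.

ISA+25°C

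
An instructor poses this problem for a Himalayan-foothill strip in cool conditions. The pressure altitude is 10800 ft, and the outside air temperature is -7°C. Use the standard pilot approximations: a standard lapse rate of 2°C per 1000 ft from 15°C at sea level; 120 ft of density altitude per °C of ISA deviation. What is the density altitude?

10752 ft

ISA temperature at 10800 ft = 15 − 2 × (10800/1000) = -6.6°C.
ISA deviation = -7 − (-6.6) = -0.4°C.
Density altitude = 10800 + 120 × (-0.4) = 10800 + (-48) = 10752 ft.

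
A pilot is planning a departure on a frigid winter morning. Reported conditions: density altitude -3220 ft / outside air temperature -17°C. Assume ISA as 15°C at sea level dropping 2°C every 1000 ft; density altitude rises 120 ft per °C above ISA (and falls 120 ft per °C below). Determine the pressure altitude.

500 ft

DA = PA + 120 × (OAT − (15 − 2·PA/1000)) = PA + 120·OAT − 1800 + 0.24·PA = 1.24·PA + 120·OAT − 1800.
So 1.24·PA = -3220 − 120 × (-17) + 1800 = 620.
PA = 620 / 1.24 = 500 ft.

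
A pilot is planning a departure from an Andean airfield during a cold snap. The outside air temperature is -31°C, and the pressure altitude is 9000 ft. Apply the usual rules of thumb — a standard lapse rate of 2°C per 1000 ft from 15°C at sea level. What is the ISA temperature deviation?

ISA-28°C

ISA temperature at 9000 ft = 15 − 2 × (9000/1000) = -3°C.
Deviation = OAT − ISA = -31 − (-3) = -28°C.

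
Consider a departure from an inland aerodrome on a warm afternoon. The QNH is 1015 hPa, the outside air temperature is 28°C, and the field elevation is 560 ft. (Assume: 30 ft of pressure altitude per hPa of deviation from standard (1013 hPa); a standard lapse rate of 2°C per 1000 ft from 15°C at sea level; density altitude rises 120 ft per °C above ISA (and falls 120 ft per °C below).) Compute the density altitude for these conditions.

Pressure altitude = 560 + (1013 − 1015) × 30 = 560 + (-60) = 500 ft.
ISA temperature at 500 ft = 15 − 2 × (500/1000) = 14°C.
ISA deviation = 28 − 14 = +14°C.
Density altitude = 500 + 120 × (14) = 2180 ft.

2180 ft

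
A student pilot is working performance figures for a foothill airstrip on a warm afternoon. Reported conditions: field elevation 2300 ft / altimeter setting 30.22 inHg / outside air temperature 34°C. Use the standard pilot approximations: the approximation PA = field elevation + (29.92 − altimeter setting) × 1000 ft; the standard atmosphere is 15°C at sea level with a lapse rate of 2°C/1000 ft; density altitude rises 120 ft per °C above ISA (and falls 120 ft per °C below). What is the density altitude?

Pressure altitude = 2300 + (29.92 − 30.22) × 1000 = 2300 + (-300) = 2000 ft.
ISA temperature at 2000 ft = 15 − 2 × (2000/1000) = 11°C.
ISA deviation = 34 − 11 = +23°C.
Density altitude = 2000 + 120 × (23) = 4760 ft.

4760 ft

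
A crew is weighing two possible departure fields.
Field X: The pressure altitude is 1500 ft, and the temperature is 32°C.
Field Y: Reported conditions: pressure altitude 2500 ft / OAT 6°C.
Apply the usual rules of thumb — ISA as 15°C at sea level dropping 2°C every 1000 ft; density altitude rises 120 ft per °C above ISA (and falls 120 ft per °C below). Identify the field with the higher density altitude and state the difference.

Field X by 1880 ft

Field X: ISA temp = 12°C, deviation +20°C, DA = 1500 + 120 × 20 = 3900 ft.
Field Y: ISA temp = 10°C, deviation -4°C, DA = 2500 + 120 × (-4) = 2020 ft.
Field X is higher by 3900 − 2020 = 1880 ft.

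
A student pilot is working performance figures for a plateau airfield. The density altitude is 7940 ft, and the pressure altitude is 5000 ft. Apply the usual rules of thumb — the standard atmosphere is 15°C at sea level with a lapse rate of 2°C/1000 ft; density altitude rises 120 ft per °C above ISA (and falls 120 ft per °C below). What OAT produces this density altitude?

Density altitude − pressure altitude = 7940 − 5000 = +2940 ft.
At 120 ft/°C that is an ISA deviation of 2940/120 = +24.5°C.
ISA temperature at 5000 ft = 15 − 2 × (5000/1000) = 5°C.
OAT = ISA + deviation = 5 + (+24.5) = 29.5°C.

29.5°C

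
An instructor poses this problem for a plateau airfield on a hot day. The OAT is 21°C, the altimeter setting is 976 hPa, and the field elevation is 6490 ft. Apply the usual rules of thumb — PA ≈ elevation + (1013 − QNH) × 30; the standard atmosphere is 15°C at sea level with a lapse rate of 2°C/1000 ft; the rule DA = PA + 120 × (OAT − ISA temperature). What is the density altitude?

Pressure altitude = 6490 + (1013 − 976) × 30 = 6490 + (+1110) = 7600 ft.
ISA temperature at 7600 ft = 15 − 2 × (7600/1000) = -0.2°C.
ISA deviation = 21 − (-0.2) = +21.2°C.
Density altitude = 7600 + 120 × (21.2) = 10144 ft.

10144 ft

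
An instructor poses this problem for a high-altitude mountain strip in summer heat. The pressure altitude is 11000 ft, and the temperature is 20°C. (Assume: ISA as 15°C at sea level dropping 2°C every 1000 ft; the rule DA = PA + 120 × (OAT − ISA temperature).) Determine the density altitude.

14240 ft

ISA temperature at 11000 ft = 15 − 2 × (11000/1000) = -7°C.
ISA deviation = 20 − (-7) = +27°C.
Density altitude = 11000 + 120 × (27) = 11000 + (+3240) = 14240 ft.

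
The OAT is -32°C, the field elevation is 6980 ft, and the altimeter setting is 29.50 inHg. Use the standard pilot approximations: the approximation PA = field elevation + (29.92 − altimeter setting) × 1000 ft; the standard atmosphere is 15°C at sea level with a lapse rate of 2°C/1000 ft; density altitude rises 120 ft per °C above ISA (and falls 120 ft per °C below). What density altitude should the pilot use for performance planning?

Pressure altitude = 6980 + (29.92 − 29.50) × 1000 = 6980 + (+420) = 7400 ft.
ISA temperature at 7400 ft = 15 − 2 × (7400/1000) = 0.2°C.
ISA deviation = -32 − 0.2 = -32.2°C.
Density altitude = 7400 + 120 × (-32.2) = 3536 ft.

3536 ft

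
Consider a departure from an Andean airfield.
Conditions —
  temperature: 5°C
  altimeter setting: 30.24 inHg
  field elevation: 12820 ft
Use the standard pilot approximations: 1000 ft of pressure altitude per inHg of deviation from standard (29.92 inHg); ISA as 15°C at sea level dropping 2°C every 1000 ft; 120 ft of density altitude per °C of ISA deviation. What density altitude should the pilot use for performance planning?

Pressure altitude = 12820 + (29.92 − 30.24) × 1000 = 12820 + (-320) = 12500 ft.
ISA temperature at 12500 ft = 15 − 2 × (12500/1000) = -10°C.
ISA deviation = 5 − (-10) = +15°C.
Density altitude = 12500 + 120 × (15) = 14300 ft.

14300 ft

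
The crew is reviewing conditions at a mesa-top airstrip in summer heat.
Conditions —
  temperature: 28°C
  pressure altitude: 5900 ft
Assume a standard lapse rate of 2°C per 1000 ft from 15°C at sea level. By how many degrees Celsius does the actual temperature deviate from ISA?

ISA temperature at 5900 ft = 15 − 2 × (5900/1000) = 3.2°C.
Deviation = OAT − ISA = 28 − 3.2 = +24.8°C.

ISA+24.8°C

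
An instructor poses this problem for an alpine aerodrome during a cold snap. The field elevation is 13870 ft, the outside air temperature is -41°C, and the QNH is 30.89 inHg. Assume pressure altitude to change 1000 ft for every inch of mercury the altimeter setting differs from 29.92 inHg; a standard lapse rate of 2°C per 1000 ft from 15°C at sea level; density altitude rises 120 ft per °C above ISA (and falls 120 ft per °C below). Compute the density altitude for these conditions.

9276 ft

Pressure altitude = 13870 + (29.92 − 30.89) × 1000 = 13870 + (-970) = 12900 ft.
ISA temperature at 12900 ft = 15 − 2 × (12900/1000) = -10.8°C.
ISA deviation = -41 − (-10.8) = -30.2°C.
Density altitude = 12900 + 120 × (-30.2) = 9276 ft.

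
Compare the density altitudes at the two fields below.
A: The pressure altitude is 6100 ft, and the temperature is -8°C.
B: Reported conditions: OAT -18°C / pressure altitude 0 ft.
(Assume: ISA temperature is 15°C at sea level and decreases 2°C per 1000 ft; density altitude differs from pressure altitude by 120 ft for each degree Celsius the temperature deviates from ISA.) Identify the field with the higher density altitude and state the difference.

A: ISA temp = 2.8°C, deviation -10.8°C, DA = 6100 + 120 × (-10.8) = 4804 ft.
B: ISA temp = 15°C, deviation -33°C, DA = 0 + 120 × (-33) = -3960 ft.
A is higher by 4804 − (-3960) = 8764 ft.

A by 8764 ft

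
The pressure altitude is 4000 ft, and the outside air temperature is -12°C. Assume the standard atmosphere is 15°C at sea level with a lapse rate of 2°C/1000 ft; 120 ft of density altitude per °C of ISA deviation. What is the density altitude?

ISA temperature at 4000 ft = 15 − 2 × (4000/1000) = 7°C.
ISA deviation = -12 − 7 = -19°C.
Density altitude = 4000 + 120 × (-19) = 4000 + (-2280) = 1720 ft.

1720 ft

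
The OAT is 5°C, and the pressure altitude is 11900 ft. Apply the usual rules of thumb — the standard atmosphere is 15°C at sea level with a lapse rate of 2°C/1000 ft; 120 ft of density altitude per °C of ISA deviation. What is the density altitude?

13556 ft

ISA temperature at 11900 ft = 15 − 2 × (11900/1000) = -8.8°C.
ISA deviation = 5 − (-8.8) = +13.8°C.
Density altitude = 11900 + 120 × (13.8) = 11900 + (+1656) = 13556 ft.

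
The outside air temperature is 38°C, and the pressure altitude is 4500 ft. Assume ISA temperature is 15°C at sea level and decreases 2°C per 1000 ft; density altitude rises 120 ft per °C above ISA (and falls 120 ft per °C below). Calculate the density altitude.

8340 ft

ISA temperature at 4500 ft = 15 − 2 × (4500/1000) = 6°C.
ISA deviation = 38 − 6 = +32°C.
Density altitude = 4500 + 120 × (32) = 4500 + (+3840) = 8340 ft.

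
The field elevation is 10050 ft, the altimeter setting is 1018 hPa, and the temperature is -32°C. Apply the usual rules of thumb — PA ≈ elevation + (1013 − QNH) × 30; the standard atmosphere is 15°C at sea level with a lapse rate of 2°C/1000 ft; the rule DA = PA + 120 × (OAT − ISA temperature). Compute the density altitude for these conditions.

6636 ft

Pressure altitude = 10050 + (1013 − 1018) × 30 = 10050 + (-150) = 9900 ft.
ISA temperature at 9900 ft = 15 − 2 × (9900/1000) = -4.8°C.
ISA deviation = -32 − (-4.8) = -27.2°C.
Density altitude = 9900 + 120 × (-27.2) = 6636 ft.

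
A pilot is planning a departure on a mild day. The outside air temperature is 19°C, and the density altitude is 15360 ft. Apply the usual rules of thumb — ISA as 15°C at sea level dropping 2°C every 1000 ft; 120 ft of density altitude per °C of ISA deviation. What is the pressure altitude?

12000 ft

DA = PA + 120 × (OAT − (15 − 2·PA/1000)) = PA + 120·OAT − 1800 + 0.24·PA = 1.24·PA + 120·OAT − 1800.
So 1.24·PA = 15360 − 120 × 19 + 1800 = 14880.
PA = 14880 / 1.24 = 12000 ft.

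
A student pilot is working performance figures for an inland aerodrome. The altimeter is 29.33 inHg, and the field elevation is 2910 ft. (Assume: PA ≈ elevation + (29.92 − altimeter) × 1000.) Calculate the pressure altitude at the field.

3500 ft

Pressure correction = (29.92 − 29.33) × 1000 = +590 ft.
Pressure altitude = 2910 + (+590) = 3500 ft.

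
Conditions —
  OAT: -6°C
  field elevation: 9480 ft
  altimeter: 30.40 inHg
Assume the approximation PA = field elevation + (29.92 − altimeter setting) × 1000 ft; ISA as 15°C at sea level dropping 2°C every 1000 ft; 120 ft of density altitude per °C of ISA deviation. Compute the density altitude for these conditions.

Pressure altitude = 9480 + (29.92 − 30.40) × 1000 = 9480 + (-480) = 9000 ft.
ISA temperature at 9000 ft = 15 − 2 × (9000/1000) = -3°C.
ISA deviation = -6 − (-3) = -3°C.
Density altitude = 9000 + 120 × (-3) = 8640 ft.

8640 ft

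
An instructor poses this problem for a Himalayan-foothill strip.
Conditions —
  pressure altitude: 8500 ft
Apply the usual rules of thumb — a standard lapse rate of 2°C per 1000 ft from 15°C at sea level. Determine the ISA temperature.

-2°C

ISA temperature = 15 − 2 × (8500/1000) = 15 − 17 = -2°C.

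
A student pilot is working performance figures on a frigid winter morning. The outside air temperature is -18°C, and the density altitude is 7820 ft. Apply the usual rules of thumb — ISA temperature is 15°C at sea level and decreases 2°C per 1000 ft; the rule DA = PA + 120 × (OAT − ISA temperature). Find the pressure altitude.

DA = PA + 120 × (OAT − (15 − 2·PA/1000)) = PA + 120·OAT − 1800 + 0.24·PA = 1.24·PA + 120·OAT − 1800.
So 1.24·PA = 7820 − 120 × (-18) + 1800 = 11780.
PA = 11780 / 1.24 = 9500 ft.

9500 ft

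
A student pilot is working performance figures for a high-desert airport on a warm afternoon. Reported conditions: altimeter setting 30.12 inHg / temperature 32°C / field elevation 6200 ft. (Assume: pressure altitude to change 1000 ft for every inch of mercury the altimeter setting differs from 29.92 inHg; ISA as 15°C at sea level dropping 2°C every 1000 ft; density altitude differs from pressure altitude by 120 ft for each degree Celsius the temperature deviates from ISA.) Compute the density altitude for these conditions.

9480 ft

Pressure altitude = 6200 + (29.92 − 30.12) × 1000 = 6200 + (-200) = 6000 ft.
ISA temperature at 6000 ft = 15 − 2 × (6000/1000) = 3°C.
ISA deviation = 32 − 3 = +29°C.
Density altitude = 6000 + 120 × (29) = 9480 ft.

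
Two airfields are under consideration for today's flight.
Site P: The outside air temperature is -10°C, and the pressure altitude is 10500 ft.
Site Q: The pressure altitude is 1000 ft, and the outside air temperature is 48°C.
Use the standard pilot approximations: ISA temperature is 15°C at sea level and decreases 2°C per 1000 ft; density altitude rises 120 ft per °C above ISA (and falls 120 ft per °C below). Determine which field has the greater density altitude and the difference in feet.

Site P by 4820 ft

Site P: ISA temp = -6°C, deviation -4°C, DA = 10500 + 120 × (-4) = 10020 ft.
Site Q: ISA temp = 13°C, deviation +35°C, DA = 1000 + 120 × 35 = 5200 ft.
Site P is higher by 10020 − 5200 = 4820 ft.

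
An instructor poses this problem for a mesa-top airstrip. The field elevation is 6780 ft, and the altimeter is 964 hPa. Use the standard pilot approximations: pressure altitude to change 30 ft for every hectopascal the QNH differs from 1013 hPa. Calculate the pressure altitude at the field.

Pressure correction = (1013 − 964) × 30 = +1470 ft.
Pressure altitude = 6780 + (+1470) = 8250 ft.

8250 ft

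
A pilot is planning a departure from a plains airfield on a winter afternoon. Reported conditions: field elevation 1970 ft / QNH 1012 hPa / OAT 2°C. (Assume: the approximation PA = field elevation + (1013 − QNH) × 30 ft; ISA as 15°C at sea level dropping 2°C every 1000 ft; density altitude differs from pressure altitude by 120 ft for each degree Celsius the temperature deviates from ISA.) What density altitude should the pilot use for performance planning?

Pressure altitude = 1970 + (1013 − 1012) × 30 = 1970 + (+30) = 2000 ft.
ISA temperature at 2000 ft = 15 − 2 × (2000/1000) = 11°C.
ISA deviation = 2 − 11 = -9°C.
Density altitude = 2000 + 120 × (-9) = 920 ft.

920 ft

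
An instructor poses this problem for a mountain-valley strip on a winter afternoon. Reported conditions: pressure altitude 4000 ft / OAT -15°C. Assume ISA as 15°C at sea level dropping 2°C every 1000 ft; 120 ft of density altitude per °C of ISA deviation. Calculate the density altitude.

1360 ft

ISA temperature at 4000 ft = 15 − 2 × (4000/1000) = 7°C.
ISA deviation = -15 − 7 = -22°C.
Density altitude = 4000 + 120 × (-22) = 4000 + (-2640) = 1360 ft.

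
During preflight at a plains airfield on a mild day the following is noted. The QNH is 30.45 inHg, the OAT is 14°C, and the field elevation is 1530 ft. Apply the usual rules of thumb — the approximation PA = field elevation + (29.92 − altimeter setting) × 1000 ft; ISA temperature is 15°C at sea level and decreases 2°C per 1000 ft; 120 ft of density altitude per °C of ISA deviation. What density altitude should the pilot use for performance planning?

1120 ft

Pressure altitude = 1530 + (29.92 − 30.45) × 1000 = 1530 + (-530) = 1000 ft.
ISA temperature at 1000 ft = 15 − 2 × (1000/1000) = 13°C.
ISA deviation = 14 − 13 = +1°C.
Density altitude = 1000 + 120 × (1) = 1120 ft.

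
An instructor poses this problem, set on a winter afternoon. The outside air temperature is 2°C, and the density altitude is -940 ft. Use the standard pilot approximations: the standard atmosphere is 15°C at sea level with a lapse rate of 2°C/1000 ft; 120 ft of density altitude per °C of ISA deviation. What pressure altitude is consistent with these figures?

DA = PA + 120 × (OAT − (15 − 2·PA/1000)) = PA + 120·OAT − 1800 + 0.24·PA = 1.24·PA + 120·OAT − 1800.
So 1.24·PA = -940 − 120 × 2 + 1800 = 620.
PA = 620 / 1.24 = 500 ft.

500 ft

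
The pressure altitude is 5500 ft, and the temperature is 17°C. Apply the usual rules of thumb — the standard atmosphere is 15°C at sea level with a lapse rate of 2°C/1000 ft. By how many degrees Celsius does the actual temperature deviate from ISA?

ISA+13°C

ISA temperature at 5500 ft = 15 − 2 × (5500/1000) = 4°C.
Deviation = OAT − ISA = 17 − 4 = +13°C.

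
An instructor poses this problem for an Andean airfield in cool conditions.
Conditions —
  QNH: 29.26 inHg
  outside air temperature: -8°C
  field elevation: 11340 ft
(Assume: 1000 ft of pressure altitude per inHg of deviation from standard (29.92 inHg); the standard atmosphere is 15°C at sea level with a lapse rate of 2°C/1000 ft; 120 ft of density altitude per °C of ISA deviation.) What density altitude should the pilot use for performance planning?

12120 ft

Pressure altitude = 11340 + (29.92 − 29.26) × 1000 = 11340 + (+660) = 12000 ft.
ISA temperature at 12000 ft = 15 − 2 × (12000/1000) = -9°C.
ISA deviation = -8 − (-9) = +1°C.
Density altitude = 12000 + 120 × (1) = 12120 ft.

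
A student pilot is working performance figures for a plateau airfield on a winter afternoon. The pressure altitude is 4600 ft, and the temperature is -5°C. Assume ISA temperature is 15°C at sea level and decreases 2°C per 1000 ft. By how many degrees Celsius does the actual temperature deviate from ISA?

ISA temperature at 4600 ft = 15 − 2 × (4600/1000) = 5.8°C.
Deviation = OAT − ISA = -5 − 5.8 = -10.8°C.

ISA-10.8°C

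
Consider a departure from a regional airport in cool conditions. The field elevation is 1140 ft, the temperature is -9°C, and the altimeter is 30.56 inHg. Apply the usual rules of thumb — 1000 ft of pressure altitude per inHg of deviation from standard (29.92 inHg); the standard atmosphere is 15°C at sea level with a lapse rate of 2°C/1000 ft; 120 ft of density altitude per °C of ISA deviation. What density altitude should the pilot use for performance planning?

Pressure altitude = 1140 + (29.92 − 30.56) × 1000 = 1140 + (-640) = 500 ft.
ISA temperature at 500 ft = 15 − 2 × (500/1000) = 14°C.
ISA deviation = -9 − 14 = -23°C.
Density altitude = 500 + 120 × (-23) = -2260 ft.

-2260 ft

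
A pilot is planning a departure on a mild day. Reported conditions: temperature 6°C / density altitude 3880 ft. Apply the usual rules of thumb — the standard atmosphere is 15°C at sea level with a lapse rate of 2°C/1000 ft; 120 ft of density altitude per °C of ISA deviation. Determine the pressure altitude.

DA = PA + 120 × (OAT − (15 − 2·PA/1000)) = PA + 120·OAT − 1800 + 0.24·PA = 1.24·PA + 120·OAT − 1800.
So 1.24·PA = 3880 − 120 × 6 + 1800 = 4960.
PA = 4960 / 1.24 = 4000 ft.

4000 ft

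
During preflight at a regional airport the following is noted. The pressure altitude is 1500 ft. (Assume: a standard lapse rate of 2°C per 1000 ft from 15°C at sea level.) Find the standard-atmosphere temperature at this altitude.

ISA temperature = 15 − 2 × (1500/1000) = 15 − 3 = 12°C.

12°C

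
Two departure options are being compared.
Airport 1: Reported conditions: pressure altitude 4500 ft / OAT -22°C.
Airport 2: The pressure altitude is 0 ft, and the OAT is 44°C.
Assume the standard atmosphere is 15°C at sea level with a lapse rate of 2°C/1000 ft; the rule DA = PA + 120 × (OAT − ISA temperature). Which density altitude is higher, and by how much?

Airport 2 by 2340 ft

Airport 1: ISA temp = 6°C, deviation -28°C, DA = 4500 + 120 × (-28) = 1140 ft.
Airport 2: ISA temp = 15°C, deviation +29°C, DA = 0 + 120 × 29 = 3480 ft.
Airport 2 is higher by 3480 − 1140 = 2340 ft.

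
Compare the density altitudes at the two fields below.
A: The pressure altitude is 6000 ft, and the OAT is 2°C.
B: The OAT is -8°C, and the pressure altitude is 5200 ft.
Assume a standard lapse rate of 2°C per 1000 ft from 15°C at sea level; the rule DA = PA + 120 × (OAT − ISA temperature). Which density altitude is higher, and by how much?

A: ISA temp = 3°C, deviation -1°C, DA = 6000 + 120 × (-1) = 5880 ft.
B: ISA temp = 4.6°C, deviation -12.6°C, DA = 5200 + 120 × (-12.6) = 3688 ft.
A is higher by 5880 − 3688 = 2192 ft.

A by 2192 ft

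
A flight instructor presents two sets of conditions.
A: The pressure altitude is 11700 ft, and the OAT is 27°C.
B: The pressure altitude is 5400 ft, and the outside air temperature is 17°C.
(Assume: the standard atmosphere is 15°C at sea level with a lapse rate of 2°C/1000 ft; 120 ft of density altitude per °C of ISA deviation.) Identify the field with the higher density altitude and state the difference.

A by 9012 ft

A: ISA temp = -8.4°C, deviation +35.4°C, DA = 11700 + 120 × 35.4 = 15948 ft.
B: ISA temp = 4.2°C, deviation +12.8°C, DA = 5400 + 120 × 12.8 = 6936 ft.
A is higher by 15948 − 6936 = 9012 ft.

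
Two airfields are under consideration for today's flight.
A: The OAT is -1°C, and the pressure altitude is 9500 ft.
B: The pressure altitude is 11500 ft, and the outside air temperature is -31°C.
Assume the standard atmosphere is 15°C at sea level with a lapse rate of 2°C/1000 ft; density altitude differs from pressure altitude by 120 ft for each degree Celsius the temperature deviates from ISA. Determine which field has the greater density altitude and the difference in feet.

A by 1120 ft

A: ISA temp = -4°C, deviation +3°C, DA = 9500 + 120 × 3 = 9860 ft.
B: ISA temp = -8°C, deviation -23°C, DA = 11500 + 120 × (-23) = 8740 ft.
A is higher by 9860 − 8740 = 1120 ft.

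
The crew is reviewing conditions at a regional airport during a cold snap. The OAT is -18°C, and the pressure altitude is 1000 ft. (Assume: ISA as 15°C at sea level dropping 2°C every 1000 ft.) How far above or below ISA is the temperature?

ISA temperature at 1000 ft = 15 − 2 × (1000/1000) = 13°C.
Deviation = OAT − ISA = -18 − 13 = -31°C.

ISA-31°C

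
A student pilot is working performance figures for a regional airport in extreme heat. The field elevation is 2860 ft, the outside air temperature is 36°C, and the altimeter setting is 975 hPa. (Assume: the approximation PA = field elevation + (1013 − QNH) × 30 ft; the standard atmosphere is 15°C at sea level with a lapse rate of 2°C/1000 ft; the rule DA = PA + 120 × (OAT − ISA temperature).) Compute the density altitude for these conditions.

Pressure altitude = 2860 + (1013 − 975) × 30 = 2860 + (+1140) = 4000 ft.
ISA temperature at 4000 ft = 15 − 2 × (4000/1000) = 7°C.
ISA deviation = 36 − 7 = +29°C.
Density altitude = 4000 + 120 × (29) = 7480 ft.

7480 ft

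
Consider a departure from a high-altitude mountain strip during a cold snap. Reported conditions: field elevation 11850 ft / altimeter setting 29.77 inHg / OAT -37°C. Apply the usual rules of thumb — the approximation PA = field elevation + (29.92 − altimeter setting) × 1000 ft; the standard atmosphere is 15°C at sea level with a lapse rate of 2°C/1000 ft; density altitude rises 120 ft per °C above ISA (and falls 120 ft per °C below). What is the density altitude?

8640 ft

Pressure altitude = 11850 + (29.92 − 29.77) × 1000 = 11850 + (+150) = 12000 ft.
ISA temperature at 12000 ft = 15 − 2 × (12000/1000) = -9°C.
ISA deviation = -37 − (-9) = -28°C.
Density altitude = 12000 + 120 × (-28) = 8640 ft.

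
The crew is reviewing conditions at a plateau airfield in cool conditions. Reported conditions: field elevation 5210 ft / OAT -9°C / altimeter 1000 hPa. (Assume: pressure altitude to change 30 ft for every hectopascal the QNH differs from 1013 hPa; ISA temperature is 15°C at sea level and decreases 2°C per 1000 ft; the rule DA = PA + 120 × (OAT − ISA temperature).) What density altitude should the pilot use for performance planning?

Pressure altitude = 5210 + (1013 − 1000) × 30 = 5210 + (+390) = 5600 ft.
ISA temperature at 5600 ft = 15 − 2 × (5600/1000) = 3.8°C.
ISA deviation = -9 − 3.8 = -12.8°C.
Density altitude = 5600 + 120 × (-12.8) = 4064 ft.

4064 ft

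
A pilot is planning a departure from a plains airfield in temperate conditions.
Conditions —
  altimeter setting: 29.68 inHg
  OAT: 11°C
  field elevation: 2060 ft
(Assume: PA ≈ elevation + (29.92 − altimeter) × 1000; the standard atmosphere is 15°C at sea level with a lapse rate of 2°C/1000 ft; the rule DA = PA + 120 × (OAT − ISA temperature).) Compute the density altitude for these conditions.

2372 ft

Pressure altitude = 2060 + (29.92 − 29.68) × 1000 = 2060 + (+240) = 2300 ft.
ISA temperature at 2300 ft = 15 − 2 × (2300/1000) = 10.4°C.
ISA deviation = 11 − 10.4 = +0.6°C.
Density altitude = 2300 + 120 × (0.6) = 2372 ft.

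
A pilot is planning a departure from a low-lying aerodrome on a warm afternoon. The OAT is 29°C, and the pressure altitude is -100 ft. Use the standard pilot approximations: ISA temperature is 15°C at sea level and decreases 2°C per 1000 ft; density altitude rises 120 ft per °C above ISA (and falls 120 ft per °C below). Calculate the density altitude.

1556 ft

ISA temperature at -100 ft = 15 − 2 × (-100/1000) = 15.2°C.
ISA deviation = 29 − 15.2 = +13.8°C.
Density altitude = -100 + 120 × (13.8) = -100 + (+1656) = 1556 ft.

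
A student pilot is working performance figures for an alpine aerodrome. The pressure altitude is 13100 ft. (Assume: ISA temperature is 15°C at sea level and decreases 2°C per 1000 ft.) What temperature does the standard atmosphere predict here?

-11.2°C

ISA temperature = 15 − 2 × (13100/1000) = 15 − 26.2 = -11.2°C.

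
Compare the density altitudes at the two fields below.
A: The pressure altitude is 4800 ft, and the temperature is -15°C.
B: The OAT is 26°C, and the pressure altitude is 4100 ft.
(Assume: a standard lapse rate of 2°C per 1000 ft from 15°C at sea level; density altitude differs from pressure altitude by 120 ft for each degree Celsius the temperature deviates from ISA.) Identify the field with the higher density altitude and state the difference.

A: ISA temp = 5.4°C, deviation -20.4°C, DA = 4800 + 120 × (-20.4) = 2352 ft.
B: ISA temp = 6.8°C, deviation +19.2°C, DA = 4100 + 120 × 19.2 = 6404 ft.
B is higher by 6404 − 2352 = 4052 ft.

B by 4052 ft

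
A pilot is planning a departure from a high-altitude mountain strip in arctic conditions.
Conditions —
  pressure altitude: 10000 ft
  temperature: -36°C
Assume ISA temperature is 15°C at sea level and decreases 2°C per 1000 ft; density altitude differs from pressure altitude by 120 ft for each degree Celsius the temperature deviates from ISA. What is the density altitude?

ISA temperature at 10000 ft = 15 − 2 × (10000/1000) = -5°C.
ISA deviation = -36 − (-5) = -31°C.
Density altitude = 10000 + 120 × (-31) = 10000 + (-3720) = 6280 ft.

6280 ft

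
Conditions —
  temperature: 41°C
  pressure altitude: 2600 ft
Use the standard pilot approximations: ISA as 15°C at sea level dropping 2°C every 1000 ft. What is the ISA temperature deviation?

ISA temperature at 2600 ft = 15 − 2 × (2600/1000) = 9.8°C.
Deviation = OAT − ISA = 41 − 9.8 = +31.2°C.

ISA+31.2°C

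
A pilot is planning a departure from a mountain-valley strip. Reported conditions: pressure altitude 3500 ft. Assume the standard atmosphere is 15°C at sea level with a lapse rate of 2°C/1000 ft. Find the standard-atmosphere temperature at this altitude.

ISA temperature = 15 − 2 × (3500/1000) = 15 − 7 = 8°C.

8°C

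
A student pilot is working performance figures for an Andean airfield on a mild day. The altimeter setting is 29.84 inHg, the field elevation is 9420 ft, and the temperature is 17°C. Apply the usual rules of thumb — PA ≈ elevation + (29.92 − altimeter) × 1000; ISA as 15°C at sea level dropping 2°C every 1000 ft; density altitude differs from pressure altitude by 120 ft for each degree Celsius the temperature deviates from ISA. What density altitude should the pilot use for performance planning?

Pressure altitude = 9420 + (29.92 − 29.84) × 1000 = 9420 + (+80) = 9500 ft.
ISA temperature at 9500 ft = 15 − 2 × (9500/1000) = -4°C.
ISA deviation = 17 − (-4) = +21°C.
Density altitude = 9500 + 120 × (21) = 12020 ft.

12020 ft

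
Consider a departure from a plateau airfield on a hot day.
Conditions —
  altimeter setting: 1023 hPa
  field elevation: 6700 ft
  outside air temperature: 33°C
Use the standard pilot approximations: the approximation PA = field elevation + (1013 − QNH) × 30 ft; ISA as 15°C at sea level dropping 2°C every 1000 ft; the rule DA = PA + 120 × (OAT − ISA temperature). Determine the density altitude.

10096 ft

Pressure altitude = 6700 + (1013 − 1023) × 30 = 6700 + (-300) = 6400 ft.
ISA temperature at 6400 ft = 15 − 2 × (6400/1000) = 2.2°C.
ISA deviation = 33 − 2.2 = +30.8°C.
Density altitude = 6400 + 120 × (30.8) = 10096 ft.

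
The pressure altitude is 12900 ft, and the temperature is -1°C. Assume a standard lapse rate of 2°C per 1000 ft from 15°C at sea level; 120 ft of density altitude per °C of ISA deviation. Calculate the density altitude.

ISA temperature at 12900 ft = 15 − 2 × (12900/1000) = -10.8°C.
ISA deviation = -1 − (-10.8) = +9.8°C.
Density altitude = 12900 + 120 × (9.8) = 12900 + (+1176) = 14076 ft.

14076 ft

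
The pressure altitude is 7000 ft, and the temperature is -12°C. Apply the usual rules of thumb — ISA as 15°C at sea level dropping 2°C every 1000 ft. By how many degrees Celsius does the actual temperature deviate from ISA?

ISA-13°C

ISA temperature at 7000 ft = 15 − 2 × (7000/1000) = 1°C.
Deviation = OAT − ISA = -12 − 1 = -13°C.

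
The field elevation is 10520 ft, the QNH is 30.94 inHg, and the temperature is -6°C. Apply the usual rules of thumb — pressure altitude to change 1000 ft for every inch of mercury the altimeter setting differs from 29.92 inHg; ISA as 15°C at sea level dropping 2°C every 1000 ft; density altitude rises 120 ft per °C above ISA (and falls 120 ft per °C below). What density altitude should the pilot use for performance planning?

9260 ft

Pressure altitude = 10520 + (29.92 − 30.94) × 1000 = 10520 + (-1020) = 9500 ft.
ISA temperature at 9500 ft = 15 − 2 × (9500/1000) = -4°C.
ISA deviation = -6 − (-4) = -2°C.
Density altitude = 9500 + 120 × (-2) = 9260 ft.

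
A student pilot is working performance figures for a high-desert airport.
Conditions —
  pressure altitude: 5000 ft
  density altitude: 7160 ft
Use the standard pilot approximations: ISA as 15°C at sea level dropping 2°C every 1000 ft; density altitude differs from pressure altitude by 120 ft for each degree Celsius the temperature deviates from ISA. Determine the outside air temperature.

Density altitude − pressure altitude = 7160 − 5000 = +2160 ft.
At 120 ft/°C that is an ISA deviation of 2160/120 = +18°C.
ISA temperature at 5000 ft = 15 − 2 × (5000/1000) = 5°C.
OAT = ISA + deviation = 5 + (+18) = 23°C.

23°C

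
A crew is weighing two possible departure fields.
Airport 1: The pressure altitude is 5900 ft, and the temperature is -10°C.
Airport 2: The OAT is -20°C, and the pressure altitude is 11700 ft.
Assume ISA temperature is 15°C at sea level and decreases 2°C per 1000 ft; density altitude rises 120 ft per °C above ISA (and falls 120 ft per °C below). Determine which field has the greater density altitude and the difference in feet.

Airport 2 by 5992 ft

Airport 1: ISA temp = 3.2°C, deviation -13.2°C, DA = 5900 + 120 × (-13.2) = 4316 ft.
Airport 2: ISA temp = -8.4°C, deviation -11.6°C, DA = 11700 + 120 × (-11.6) = 10308 ft.
Airport 2 is higher by 10308 − 4316 = 5992 ft.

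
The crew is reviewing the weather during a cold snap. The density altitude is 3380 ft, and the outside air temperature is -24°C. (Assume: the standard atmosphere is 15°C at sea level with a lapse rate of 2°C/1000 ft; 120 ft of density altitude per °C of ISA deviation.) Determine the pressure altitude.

6500 ft

DA = PA + 120 × (OAT − (15 − 2·PA/1000)) = PA + 120·OAT − 1800 + 0.24·PA = 1.24·PA + 120·OAT − 1800.
So 1.24·PA = 3380 − 120 × (-24) + 1800 = 8060.
PA = 8060 / 1.24 = 6500 ft.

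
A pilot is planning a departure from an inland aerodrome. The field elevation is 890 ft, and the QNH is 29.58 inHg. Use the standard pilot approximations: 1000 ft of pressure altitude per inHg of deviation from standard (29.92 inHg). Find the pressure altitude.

1230 ft

Pressure correction = (29.92 − 29.58) × 1000 = +340 ft.
Pressure altitude = 890 + (+340) = 1230 ft.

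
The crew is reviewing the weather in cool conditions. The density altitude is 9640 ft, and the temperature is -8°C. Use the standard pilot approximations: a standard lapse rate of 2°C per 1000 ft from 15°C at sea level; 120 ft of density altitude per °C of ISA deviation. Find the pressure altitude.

10000 ft

DA = PA + 120 × (OAT − (15 − 2·PA/1000)) = PA + 120·OAT − 1800 + 0.24·PA = 1.24·PA + 120·OAT − 1800.
So 1.24·PA = 9640 − 120 × (-8) + 1800 = 12400.
PA = 12400 / 1.24 = 10000 ft.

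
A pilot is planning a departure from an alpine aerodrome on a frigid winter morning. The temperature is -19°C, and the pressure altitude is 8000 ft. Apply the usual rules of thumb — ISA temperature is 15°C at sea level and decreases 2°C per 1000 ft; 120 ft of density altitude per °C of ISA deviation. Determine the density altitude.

5840 ft

ISA temperature at 8000 ft = 15 − 2 × (8000/1000) = -1°C.
ISA deviation = -19 − (-1) = -18°C.
Density altitude = 8000 + 120 × (-18) = 8000 + (-2160) = 5840 ft.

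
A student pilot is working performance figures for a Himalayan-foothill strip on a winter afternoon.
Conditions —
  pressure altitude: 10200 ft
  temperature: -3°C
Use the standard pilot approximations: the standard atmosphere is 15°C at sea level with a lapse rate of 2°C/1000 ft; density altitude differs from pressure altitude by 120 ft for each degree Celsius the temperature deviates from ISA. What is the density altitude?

ISA temperature at 10200 ft = 15 − 2 × (10200/1000) = -5.4°C.
ISA deviation = -3 − (-5.4) = +2.4°C.
Density altitude = 10200 + 120 × (2.4) = 10200 + (+288) = 10488 ft.

10488 ft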